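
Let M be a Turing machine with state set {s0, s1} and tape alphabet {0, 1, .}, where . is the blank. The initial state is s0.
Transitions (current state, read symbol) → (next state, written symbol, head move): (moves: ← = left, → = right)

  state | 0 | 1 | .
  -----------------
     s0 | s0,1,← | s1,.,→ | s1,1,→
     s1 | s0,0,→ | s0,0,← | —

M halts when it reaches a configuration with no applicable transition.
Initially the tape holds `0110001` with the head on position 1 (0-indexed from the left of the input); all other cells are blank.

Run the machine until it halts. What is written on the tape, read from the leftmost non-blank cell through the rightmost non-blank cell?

010.0101

state=s0 head=1 tape=0[1]10001..   (s0,1)→(s1,.,→)
state=s1 head=2 tape=0.[1]0001..   (s1,1)→(s0,0,←)
state=s0 head=1 tape=0[.]00001..   (s0,.)→(s1,1,→)
state=s1 head=2 tape=01[0]0001..   (s1,0)→(s0,0,→)
state=s0 head=3 tape=010[0]001..   (s0,0)→(s0,1,←)
state=s0 head=2 tape=01[0]1001..   (s0,0)→(s0,1,←)
state=s0 head=1 tape=0[1]11001..   (s0,1)→(s1,.,→)
state=s1 head=2 tape=0.[1]1001..   (s1,1)→(s0,0,←)
state=s0 head=1 tape=0[.]01001..   (s0,.)→(s1,1,→)
state=s1 head=2 tape=01[0]1001..   (s1,0)→(s0,0,→)
state=s0 head=3 tape=010[1]001..   (s0,1)→(s1,.,→)
state=s1 head=4 tape=010.[0]01..   (s1,0)→(s0,0,→)
state=s0 head=5 tape=010.0[0]1..   (s0,0)→(s0,1,←)
state=s0 head=4 tape=010.[0]11..   (s0,0)→(s0,1,←)
state=s0 head=3 tape=010[.]111..   (s0,.)→(s1,1,→)
state=s1 head=4 tape=0101[1]11..   (s1,1)→(s0,0,←)
state=s0 head=3 tape=010[1]011..   (s0,1)→(s1,.,→)
state=s1 head=4 tape=010.[0]11..   (s1,0)→(s0,0,→)
state=s0 head=5 tape=010.0[1]1..   (s0,1)→(s1,.,→)
state=s1 head=6 tape=010.0.[1]..   (s1,1)→(s0,0,←)
state=s0 head=5 tape=010.0[.]0..   (s0,.)→(s1,1,→)
state=s1 head=6 tape=010.01[0]..   (s1,0)→(s0,0,→)
state=s0 head=7 tape=010.010[.].   (s0,.)→(s1,1,→)
state=s1 head=8 tape=010.0101[.]
The non-blank tape span at halt is 010.0101.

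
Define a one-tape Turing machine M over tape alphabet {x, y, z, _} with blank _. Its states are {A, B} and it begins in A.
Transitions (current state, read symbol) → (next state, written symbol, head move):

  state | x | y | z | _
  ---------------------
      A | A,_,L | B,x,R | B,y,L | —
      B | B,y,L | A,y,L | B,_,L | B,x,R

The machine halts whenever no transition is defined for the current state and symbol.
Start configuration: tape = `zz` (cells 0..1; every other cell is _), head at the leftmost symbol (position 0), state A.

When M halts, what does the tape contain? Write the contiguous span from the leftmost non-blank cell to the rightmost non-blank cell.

yz

state=A head=0 tape=__[z]z   (A,z)→(B,y,L)
state=B head=-1 tape=_[_]yz   (B,_)→(B,x,R)
state=B head=0 tape=_x[y]z   (B,y)→(A,y,L)
state=A head=-1 tape=_[x]yz   (A,x)→(A,_,L)
state=A head=-2 tape=[_]_yz
The non-blank tape span at halt is yz.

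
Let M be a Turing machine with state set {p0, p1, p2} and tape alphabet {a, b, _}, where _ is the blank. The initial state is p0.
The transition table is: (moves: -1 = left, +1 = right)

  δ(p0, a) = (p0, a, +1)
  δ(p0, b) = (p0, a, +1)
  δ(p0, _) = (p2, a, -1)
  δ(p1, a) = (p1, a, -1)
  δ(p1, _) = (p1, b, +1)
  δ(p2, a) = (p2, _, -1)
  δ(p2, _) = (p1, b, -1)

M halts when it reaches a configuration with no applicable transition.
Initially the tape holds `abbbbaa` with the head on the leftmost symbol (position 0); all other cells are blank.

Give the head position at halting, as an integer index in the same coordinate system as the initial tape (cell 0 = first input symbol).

p0 | __[a]bbbbaa_   read a → write a, move +1, go to p0
p0 | __a[b]bbbaa_   read b → write a, move +1, go to p0
p0 | __aa[b]bbaa_   read b → write a, move +1, go to p0
p0 | __aaa[b]baa_   read b → write a, move +1, go to p0
p0 | __aaaa[b]aa_   read b → write a, move +1, go to p0
p0 | __aaaaa[a]a_   read a → write a, move +1, go to p0
p0 | __aaaaaa[a]_   read a → write a, move +1, go to p0
p0 | __aaaaaaa[_]   read _ → write a, move -1, go to p2
p2 | __aaaaaa[a]a   read a → write _, move -1, go to p2
p2 | __aaaaa[a]_a   read a → write _, move -1, go to p2
p2 | __aaaa[a]__a   read a → write _, move -1, go to p2
p2 | __aaa[a]___a   read a → write _, move -1, go to p2
p2 | __aa[a]____a   read a → write _, move -1, go to p2
p2 | __a[a]_____a   read a → write _, move -1, go to p2
p2 | __[a]______a   read a → write _, move -1, go to p2
p2 | _[_]_______a   read _ → write b, move -1, go to p1
p1 | [_]b_______a   read _ → write b, move +1, go to p1
p1 | b[b]_______a
At halt the head is at cell -1.

-1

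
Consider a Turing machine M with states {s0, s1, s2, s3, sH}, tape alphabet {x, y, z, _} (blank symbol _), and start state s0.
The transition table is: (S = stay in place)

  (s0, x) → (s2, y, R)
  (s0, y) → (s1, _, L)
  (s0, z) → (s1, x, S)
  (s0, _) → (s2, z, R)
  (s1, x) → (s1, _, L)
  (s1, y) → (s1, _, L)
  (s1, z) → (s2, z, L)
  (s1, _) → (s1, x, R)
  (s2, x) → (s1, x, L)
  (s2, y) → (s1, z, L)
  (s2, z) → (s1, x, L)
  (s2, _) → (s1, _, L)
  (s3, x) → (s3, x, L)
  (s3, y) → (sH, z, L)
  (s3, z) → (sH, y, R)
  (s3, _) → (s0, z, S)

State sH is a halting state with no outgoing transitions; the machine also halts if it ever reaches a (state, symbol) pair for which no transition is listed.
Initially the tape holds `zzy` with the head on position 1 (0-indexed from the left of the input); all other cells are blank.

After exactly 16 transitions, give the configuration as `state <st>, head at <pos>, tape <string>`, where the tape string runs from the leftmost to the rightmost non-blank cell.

state s1, head at -2, tape xx__z_y

state=s0 head=1 tape=____z[z]y   (s0,z)→(s1,x,S)
state=s1 head=1 tape=____z[x]y   (s1,x)→(s1,_,L)
state=s1 head=0 tape=____[z]_y   (s1,z)→(s2,z,L)
state=s2 head=-1 tape=___[_]z_y   (s2,_)→(s1,_,L)
state=s1 head=-2 tape=__[_]_z_y   (s1,_)→(s1,x,R)
state=s1 head=-1 tape=__x[_]z_y   (s1,_)→(s1,x,R)
state=s1 head=0 tape=__xx[z]_y   (s1,z)→(s2,z,L)
state=s2 head=-1 tape=__x[x]z_y   (s2,x)→(s1,x,L)
state=s1 head=-2 tape=__[x]xz_y   (s1,x)→(s1,_,L)
state=s1 head=-3 tape=_[_]_xz_y   (s1,_)→(s1,x,R)
state=s1 head=-2 tape=_x[_]xz_y   (s1,_)→(s1,x,R)
state=s1 head=-1 tape=_xx[x]z_y   (s1,x)→(s1,_,L)
state=s1 head=-2 tape=_x[x]_z_y   (s1,x)→(s1,_,L)
state=s1 head=-3 tape=_[x]__z_y   (s1,x)→(s1,_,L)
state=s1 head=-4 tape=[_]___z_y   (s1,_)→(s1,x,R)
state=s1 head=-3 tape=x[_]__z_y   (s1,_)→(s1,x,R)
state=s1 head=-2 tape=xx[_]_z_y
After 16 steps: state s1, head at -2, tape xx__z_y.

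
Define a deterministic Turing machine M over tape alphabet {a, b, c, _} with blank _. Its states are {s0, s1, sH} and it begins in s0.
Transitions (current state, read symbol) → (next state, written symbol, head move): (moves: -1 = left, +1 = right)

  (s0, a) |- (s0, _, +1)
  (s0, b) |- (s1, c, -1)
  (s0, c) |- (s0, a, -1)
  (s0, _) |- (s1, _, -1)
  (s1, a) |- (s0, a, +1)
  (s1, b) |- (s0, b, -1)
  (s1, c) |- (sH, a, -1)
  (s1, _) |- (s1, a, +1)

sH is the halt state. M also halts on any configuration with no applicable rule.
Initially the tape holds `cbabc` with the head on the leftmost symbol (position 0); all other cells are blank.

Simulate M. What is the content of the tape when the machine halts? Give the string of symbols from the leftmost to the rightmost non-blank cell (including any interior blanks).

s0 | __[c]babc   read c → write a, move -1, go to s0
s0 | _[_]ababc   read _ → write _, move -1, go to s1
s1 | [_]_ababc   read _ → write a, move +1, go to s1
s1 | a[_]ababc   read _ → write a, move +1, go to s1
s1 | aa[a]babc   read a → write a, move +1, go to s0
s0 | aaa[b]abc   read b → write c, move -1, go to s1
s1 | aa[a]cabc   read a → write a, move +1, go to s0
s0 | aaa[c]abc   read c → write a, move -1, go to s0
s0 | aa[a]aabc   read a → write _, move +1, go to s0
s0 | aa_[a]abc   read a → write _, move +1, go to s0
s0 | aa__[a]bc   read a → write _, move +1, go to s0
s0 | aa___[b]c   read b → write c, move -1, go to s1
s1 | aa__[_]cc   read _ → write a, move +1, go to s1
s1 | aa__a[c]c   read c → write a, move -1, go to sH
sH | aa__[a]ac
The non-blank tape span at halt is aa__aac.

aa__aac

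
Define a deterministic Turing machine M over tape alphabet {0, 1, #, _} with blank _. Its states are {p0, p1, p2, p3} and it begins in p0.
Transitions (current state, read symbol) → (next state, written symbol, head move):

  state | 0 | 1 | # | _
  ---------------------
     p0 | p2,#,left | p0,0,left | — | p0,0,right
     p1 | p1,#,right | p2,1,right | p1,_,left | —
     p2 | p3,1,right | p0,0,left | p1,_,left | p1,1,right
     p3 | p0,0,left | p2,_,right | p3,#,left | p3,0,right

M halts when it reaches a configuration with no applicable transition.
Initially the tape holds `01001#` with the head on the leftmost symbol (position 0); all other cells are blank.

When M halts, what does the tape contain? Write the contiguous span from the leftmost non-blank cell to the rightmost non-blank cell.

p0 | __[0]1001#   read 0 → write #, move left, go to p2
p2 | _[_]#1001#   read _ → write 1, move right, go to p1
p1 | _1[#]1001#   read # → write _, move left, go to p1
p1 | _[1]_1001#   read 1 → write 1, move right, go to p2
p2 | _1[_]1001#   read _ → write 1, move right, go to p1
p1 | _11[1]001#   read 1 → write 1, move right, go to p2
p2 | _111[0]01#   read 0 → write 1, move right, go to p3
p3 | _1111[0]1#   read 0 → write 0, move left, go to p0
p0 | _111[1]01#   read 1 → write 0, move left, go to p0
p0 | _11[1]001#   read 1 → write 0, move left, go to p0
p0 | _1[1]0001#   read 1 → write 0, move left, go to p0
p0 | _[1]00001#   read 1 → write 0, move left, go to p0
p0 | [_]000001#   read _ → write 0, move right, go to p0
p0 | 0[0]00001#   read 0 → write #, move left, go to p2
p2 | [0]#00001#   read 0 → write 1, move right, go to p3
p3 | 1[#]00001#   read # → write #, move left, go to p3
p3 | [1]#00001#   read 1 → write _, move right, go to p2
p2 | _[#]00001#   read # → write _, move left, go to p1
p1 | [_]_00001#
The non-blank tape span at halt is 00001#.

00001#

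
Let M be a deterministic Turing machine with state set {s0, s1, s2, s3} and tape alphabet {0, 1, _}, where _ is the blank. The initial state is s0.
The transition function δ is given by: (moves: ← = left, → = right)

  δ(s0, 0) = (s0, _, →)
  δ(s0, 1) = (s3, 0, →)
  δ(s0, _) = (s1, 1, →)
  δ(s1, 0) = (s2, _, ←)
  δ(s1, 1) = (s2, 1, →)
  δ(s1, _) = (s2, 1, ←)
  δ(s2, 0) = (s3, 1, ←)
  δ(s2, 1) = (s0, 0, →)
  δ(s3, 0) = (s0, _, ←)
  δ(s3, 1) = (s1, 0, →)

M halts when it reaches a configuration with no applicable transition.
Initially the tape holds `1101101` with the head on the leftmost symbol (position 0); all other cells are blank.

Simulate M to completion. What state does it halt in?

s2

state=s0 head=0 tape=_[1]101101   (s0,1)→(s3,0,→)
state=s3 head=1 tape=_0[1]01101   (s3,1)→(s1,0,→)
state=s1 head=2 tape=_00[0]1101   (s1,0)→(s2,_,←)
state=s2 head=1 tape=_0[0]_1101   (s2,0)→(s3,1,←)
state=s3 head=0 tape=_[0]1_1101   (s3,0)→(s0,_,←)
state=s0 head=-1 tape=[_]_1_1101   (s0,_)→(s1,1,→)
state=s1 head=0 tape=1[_]1_1101   (s1,_)→(s2,1,←)
state=s2 head=-1 tape=[1]11_1101   (s2,1)→(s0,0,→)
state=s0 head=0 tape=0[1]1_1101   (s0,1)→(s3,0,→)
state=s3 head=1 tape=00[1]_1101   (s3,1)→(s1,0,→)
state=s1 head=2 tape=000[_]1101   (s1,_)→(s2,1,←)
state=s2 head=1 tape=00[0]11101   (s2,0)→(s3,1,←)
state=s3 head=0 tape=0[0]111101   (s3,0)→(s0,_,←)
state=s0 head=-1 tape=[0]_111101   (s0,0)→(s0,_,→)
state=s0 head=0 tape=_[_]111101   (s0,_)→(s1,1,→)
state=s1 head=1 tape=_1[1]11101   (s1,1)→(s2,1,→)
state=s2 head=2 tape=_11[1]1101   (s2,1)→(s0,0,→)
state=s0 head=3 tape=_110[1]101   (s0,1)→(s3,0,→)
state=s3 head=4 tape=_1100[1]01   (s3,1)→(s1,0,→)
state=s1 head=5 tape=_11000[0]1   (s1,0)→(s2,_,←)
state=s2 head=4 tape=_1100[0]_1   (s2,0)→(s3,1,←)
state=s3 head=3 tape=_110[0]1_1   (s3,0)→(s0,_,←)
state=s0 head=2 tape=_11[0]_1_1   (s0,0)→(s0,_,→)
state=s0 head=3 tape=_11_[_]1_1   (s0,_)→(s1,1,→)
state=s1 head=4 tape=_11_1[1]_1   (s1,1)→(s2,1,→)
state=s2 head=5 tape=_11_11[_]1
No transition is defined for (s2, _); M halts in state s2.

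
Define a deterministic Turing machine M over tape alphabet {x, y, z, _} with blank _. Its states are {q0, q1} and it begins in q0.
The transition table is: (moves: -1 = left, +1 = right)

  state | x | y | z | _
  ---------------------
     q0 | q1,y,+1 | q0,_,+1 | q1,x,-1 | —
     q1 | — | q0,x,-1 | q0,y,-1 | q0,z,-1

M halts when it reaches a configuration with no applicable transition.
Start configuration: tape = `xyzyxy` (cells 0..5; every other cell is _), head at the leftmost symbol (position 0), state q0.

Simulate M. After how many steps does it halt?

16

state=q0 head=0 tape=[x]yzyxy_   (q0,x)→(q1,y,+1)
state=q1 head=1 tape=y[y]zyxy_   (q1,y)→(q0,x,-1)
state=q0 head=0 tape=[y]xzyxy_   (q0,y)→(q0,_,+1)
state=q0 head=1 tape=_[x]zyxy_   (q0,x)→(q1,y,+1)
state=q1 head=2 tape=_y[z]yxy_   (q1,z)→(q0,y,-1)
state=q0 head=1 tape=_[y]yyxy_   (q0,y)→(q0,_,+1)
state=q0 head=2 tape=__[y]yxy_   (q0,y)→(q0,_,+1)
state=q0 head=3 tape=___[y]xy_   (q0,y)→(q0,_,+1)
state=q0 head=4 tape=____[x]y_   (q0,x)→(q1,y,+1)
state=q1 head=5 tape=____y[y]_   (q1,y)→(q0,x,-1)
state=q0 head=4 tape=____[y]x_   (q0,y)→(q0,_,+1)
state=q0 head=5 tape=_____[x]_   (q0,x)→(q1,y,+1)
state=q1 head=6 tape=_____y[_]   (q1,_)→(q0,z,-1)
state=q0 head=5 tape=_____[y]z   (q0,y)→(q0,_,+1)
state=q0 head=6 tape=______[z]   (q0,z)→(q1,x,-1)
state=q1 head=5 tape=_____[_]x   (q1,_)→(q0,z,-1)
state=q0 head=4 tape=____[_]zx
M halts after 16 transitions.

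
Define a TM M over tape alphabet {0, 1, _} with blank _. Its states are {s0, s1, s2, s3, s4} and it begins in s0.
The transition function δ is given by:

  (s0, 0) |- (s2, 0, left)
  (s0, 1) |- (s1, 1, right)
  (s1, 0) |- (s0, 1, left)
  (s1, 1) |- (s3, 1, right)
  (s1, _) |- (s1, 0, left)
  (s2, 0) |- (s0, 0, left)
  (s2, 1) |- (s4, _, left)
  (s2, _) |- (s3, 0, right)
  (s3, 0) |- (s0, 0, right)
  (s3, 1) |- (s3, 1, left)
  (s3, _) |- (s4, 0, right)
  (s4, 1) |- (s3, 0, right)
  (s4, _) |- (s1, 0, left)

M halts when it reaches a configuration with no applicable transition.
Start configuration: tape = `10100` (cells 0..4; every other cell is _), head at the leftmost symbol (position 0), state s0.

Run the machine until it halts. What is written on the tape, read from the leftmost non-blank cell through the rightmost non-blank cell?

001110

state=s0 head=0 tape=_[1]0100_   (s0,1)→(s1,1,right)
state=s1 head=1 tape=_1[0]100_   (s1,0)→(s0,1,left)
state=s0 head=0 tape=_[1]1100_   (s0,1)→(s1,1,right)
state=s1 head=1 tape=_1[1]100_   (s1,1)→(s3,1,right)
state=s3 head=2 tape=_11[1]00_   (s3,1)→(s3,1,left)
state=s3 head=1 tape=_1[1]100_   (s3,1)→(s3,1,left)
state=s3 head=0 tape=_[1]1100_   (s3,1)→(s3,1,left)
state=s3 head=-1 tape=[_]11100_   (s3,_)→(s4,0,right)
state=s4 head=0 tape=0[1]1100_   (s4,1)→(s3,0,right)
state=s3 head=1 tape=00[1]100_   (s3,1)→(s3,1,left)
state=s3 head=0 tape=0[0]1100_   (s3,0)→(s0,0,right)
state=s0 head=1 tape=00[1]100_   (s0,1)→(s1,1,right)
state=s1 head=2 tape=001[1]00_   (s1,1)→(s3,1,right)
state=s3 head=3 tape=0011[0]0_   (s3,0)→(s0,0,right)
state=s0 head=4 tape=00110[0]_   (s0,0)→(s2,0,left)
state=s2 head=3 tape=0011[0]0_   (s2,0)→(s0,0,left)
state=s0 head=2 tape=001[1]00_   (s0,1)→(s1,1,right)
state=s1 head=3 tape=0011[0]0_   (s1,0)→(s0,1,left)
state=s0 head=2 tape=001[1]10_   (s0,1)→(s1,1,right)
state=s1 head=3 tape=0011[1]0_   (s1,1)→(s3,1,right)
state=s3 head=4 tape=00111[0]_   (s3,0)→(s0,0,right)
state=s0 head=5 tape=001110[_]
The non-blank tape span at halt is 001110.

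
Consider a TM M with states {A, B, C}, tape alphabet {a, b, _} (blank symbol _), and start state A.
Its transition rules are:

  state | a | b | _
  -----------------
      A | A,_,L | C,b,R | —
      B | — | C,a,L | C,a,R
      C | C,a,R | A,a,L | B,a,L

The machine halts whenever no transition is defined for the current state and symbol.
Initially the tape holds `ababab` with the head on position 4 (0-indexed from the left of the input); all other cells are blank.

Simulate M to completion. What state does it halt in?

state=A head=4 tape=abab[a]b   (A,a)→(A,_,L)
state=A head=3 tape=aba[b]_b   (A,b)→(C,b,R)
state=C head=4 tape=abab[_]b   (C,_)→(B,a,L)
state=B head=3 tape=aba[b]ab   (B,b)→(C,a,L)
state=C head=2 tape=ab[a]aab   (C,a)→(C,a,R)
state=C head=3 tape=aba[a]ab   (C,a)→(C,a,R)
state=C head=4 tape=abaa[a]b   (C,a)→(C,a,R)
state=C head=5 tape=abaaa[b]   (C,b)→(A,a,L)
state=A head=4 tape=abaa[a]a   (A,a)→(A,_,L)
state=A head=3 tape=aba[a]_a   (A,a)→(A,_,L)
state=A head=2 tape=ab[a]__a   (A,a)→(A,_,L)
state=A head=1 tape=a[b]___a   (A,b)→(C,b,R)
state=C head=2 tape=ab[_]__a   (C,_)→(B,a,L)
state=B head=1 tape=a[b]a__a   (B,b)→(C,a,L)
state=C head=0 tape=[a]aa__a   (C,a)→(C,a,R)
state=C head=1 tape=a[a]a__a   (C,a)→(C,a,R)
state=C head=2 tape=aa[a]__a   (C,a)→(C,a,R)
state=C head=3 tape=aaa[_]_a   (C,_)→(B,a,L)
state=B head=2 tape=aa[a]a_a
No transition is defined for (B, a); M halts in state B.

B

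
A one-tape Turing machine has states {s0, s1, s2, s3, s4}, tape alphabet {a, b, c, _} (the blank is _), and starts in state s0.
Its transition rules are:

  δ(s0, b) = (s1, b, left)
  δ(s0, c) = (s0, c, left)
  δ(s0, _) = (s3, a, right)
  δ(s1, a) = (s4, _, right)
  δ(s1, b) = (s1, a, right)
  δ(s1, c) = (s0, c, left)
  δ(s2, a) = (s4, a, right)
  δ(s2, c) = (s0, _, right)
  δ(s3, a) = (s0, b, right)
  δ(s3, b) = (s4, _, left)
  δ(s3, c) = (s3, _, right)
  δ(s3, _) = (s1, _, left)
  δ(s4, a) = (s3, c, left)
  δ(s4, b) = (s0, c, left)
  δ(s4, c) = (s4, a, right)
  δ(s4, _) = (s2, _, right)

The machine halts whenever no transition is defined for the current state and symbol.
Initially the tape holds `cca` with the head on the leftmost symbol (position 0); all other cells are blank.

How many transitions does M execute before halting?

9

state=s0 head=0 tape=_[c]ca___   (s0,c)→(s0,c,left)
state=s0 head=-1 tape=[_]cca___   (s0,_)→(s3,a,right)
state=s3 head=0 tape=a[c]ca___   (s3,c)→(s3,_,right)
state=s3 head=1 tape=a_[c]a___   (s3,c)→(s3,_,right)
state=s3 head=2 tape=a__[a]___   (s3,a)→(s0,b,right)
state=s0 head=3 tape=a__b[_]__   (s0,_)→(s3,a,right)
state=s3 head=4 tape=a__ba[_]_   (s3,_)→(s1,_,left)
state=s1 head=3 tape=a__b[a]__   (s1,a)→(s4,_,right)
state=s4 head=4 tape=a__b_[_]_   (s4,_)→(s2,_,right)
state=s2 head=5 tape=a__b__[_]
M halts after 9 transitions.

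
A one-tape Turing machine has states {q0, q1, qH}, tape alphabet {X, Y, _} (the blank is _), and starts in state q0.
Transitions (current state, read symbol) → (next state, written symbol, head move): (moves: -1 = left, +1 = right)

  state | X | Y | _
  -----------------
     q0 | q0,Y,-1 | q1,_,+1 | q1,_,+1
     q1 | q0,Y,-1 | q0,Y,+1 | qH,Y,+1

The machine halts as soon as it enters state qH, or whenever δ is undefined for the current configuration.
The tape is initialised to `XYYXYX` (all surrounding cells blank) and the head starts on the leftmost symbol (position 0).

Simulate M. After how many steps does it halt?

q0 | _[X]YYXYX___   read X → write Y, move -1, go to q0
q0 | [_]YYYXYX___   read _ → write _, move +1, go to q1
q1 | _[Y]YYXYX___   read Y → write Y, move +1, go to q0
q0 | _Y[Y]YXYX___   read Y → write _, move +1, go to q1
q1 | _Y_[Y]XYX___   read Y → write Y, move +1, go to q0
q0 | _Y_Y[X]YX___   read X → write Y, move -1, go to q0
q0 | _Y_[Y]YYX___   read Y → write _, move +1, go to q1
q1 | _Y__[Y]YX___   read Y → write Y, move +1, go to q0
q0 | _Y__Y[Y]X___   read Y → write _, move +1, go to q1
q1 | _Y__Y_[X]___   read X → write Y, move -1, go to q0
q0 | _Y__Y[_]Y___   read _ → write _, move +1, go to q1
q1 | _Y__Y_[Y]___   read Y → write Y, move +1, go to q0
q0 | _Y__Y_Y[_]__   read _ → write _, move +1, go to q1
q1 | _Y__Y_Y_[_]_   read _ → write Y, move +1, go to qH
qH | _Y__Y_Y_Y[_]
M halts after 14 transitions.

14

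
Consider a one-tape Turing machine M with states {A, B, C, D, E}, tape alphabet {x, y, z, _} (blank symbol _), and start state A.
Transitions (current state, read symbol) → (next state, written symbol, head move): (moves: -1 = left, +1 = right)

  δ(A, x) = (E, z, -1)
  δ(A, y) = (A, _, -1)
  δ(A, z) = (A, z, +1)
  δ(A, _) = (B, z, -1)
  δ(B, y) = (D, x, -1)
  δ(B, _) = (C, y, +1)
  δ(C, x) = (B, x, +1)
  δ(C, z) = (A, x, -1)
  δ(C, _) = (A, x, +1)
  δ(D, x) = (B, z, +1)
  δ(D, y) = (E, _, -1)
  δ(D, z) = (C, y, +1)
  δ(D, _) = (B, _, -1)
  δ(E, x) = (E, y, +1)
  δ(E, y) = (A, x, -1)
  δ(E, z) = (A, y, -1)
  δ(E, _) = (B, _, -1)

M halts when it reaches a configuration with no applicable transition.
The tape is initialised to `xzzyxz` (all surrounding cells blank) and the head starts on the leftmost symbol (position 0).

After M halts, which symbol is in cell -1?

A | __[x]zzyxz   read x → write z, move -1, go to E
E | _[_]zzzyxz   read _ → write _, move -1, go to B
B | [_]_zzzyxz   read _ → write y, move +1, go to C
C | y[_]zzzyxz   read _ → write x, move +1, go to A
A | yx[z]zzyxz   read z → write z, move +1, go to A
A | yxz[z]zyxz   read z → write z, move +1, go to A
A | yxzz[z]yxz   read z → write z, move +1, go to A
A | yxzzz[y]xz   read y → write _, move -1, go to A
A | yxzz[z]_xz   read z → write z, move +1, go to A
A | yxzzz[_]xz   read _ → write z, move -1, go to B
B | yxzz[z]zxz
Cell -1 holds x when M halts.

x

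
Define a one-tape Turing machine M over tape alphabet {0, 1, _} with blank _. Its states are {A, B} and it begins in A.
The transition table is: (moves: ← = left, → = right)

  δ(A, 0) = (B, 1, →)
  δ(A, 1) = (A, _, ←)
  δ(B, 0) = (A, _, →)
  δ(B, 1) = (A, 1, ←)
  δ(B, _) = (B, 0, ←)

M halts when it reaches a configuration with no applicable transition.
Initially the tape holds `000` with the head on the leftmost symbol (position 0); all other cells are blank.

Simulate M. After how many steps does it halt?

A | [0]00_   read 0 → write 1, move →, go to B
B | 1[0]0_   read 0 → write _, move →, go to A
A | 1_[0]_   read 0 → write 1, move →, go to B
B | 1_1[_]   read _ → write 0, move ←, go to B
B | 1_[1]0   read 1 → write 1, move ←, go to A
A | 1[_]10
M halts after 5 transitions.

5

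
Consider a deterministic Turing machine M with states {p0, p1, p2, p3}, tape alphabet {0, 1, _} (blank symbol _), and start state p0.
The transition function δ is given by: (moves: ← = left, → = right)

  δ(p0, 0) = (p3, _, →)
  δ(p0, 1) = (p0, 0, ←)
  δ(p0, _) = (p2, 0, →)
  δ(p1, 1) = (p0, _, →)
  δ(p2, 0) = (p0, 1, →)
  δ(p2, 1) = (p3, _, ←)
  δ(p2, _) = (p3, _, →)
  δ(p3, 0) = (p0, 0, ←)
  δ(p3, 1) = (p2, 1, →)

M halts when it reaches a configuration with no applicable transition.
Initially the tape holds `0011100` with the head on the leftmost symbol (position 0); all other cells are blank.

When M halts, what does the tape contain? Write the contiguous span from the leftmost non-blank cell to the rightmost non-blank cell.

01_101

p0 | [0]011100_   read 0 → write _, move →, go to p3
p3 | _[0]11100_   read 0 → write 0, move ←, go to p0
p0 | [_]011100_   read _ → write 0, move →, go to p2
p2 | 0[0]11100_   read 0 → write 1, move →, go to p0
p0 | 01[1]1100_   read 1 → write 0, move ←, go to p0
p0 | 0[1]01100_   read 1 → write 0, move ←, go to p0
p0 | [0]001100_   read 0 → write _, move →, go to p3
p3 | _[0]01100_   read 0 → write 0, move ←, go to p0
p0 | [_]001100_   read _ → write 0, move →, go to p2
p2 | 0[0]01100_   read 0 → write 1, move →, go to p0
p0 | 01[0]1100_   read 0 → write _, move →, go to p3
p3 | 01_[1]100_   read 1 → write 1, move →, go to p2
p2 | 01_1[1]00_   read 1 → write _, move ←, go to p3
p3 | 01_[1]_00_   read 1 → write 1, move →, go to p2
p2 | 01_1[_]00_   read _ → write _, move →, go to p3
p3 | 01_1_[0]0_   read 0 → write 0, move ←, go to p0
p0 | 01_1[_]00_   read _ → write 0, move →, go to p2
p2 | 01_10[0]0_   read 0 → write 1, move →, go to p0
p0 | 01_101[0]_   read 0 → write _, move →, go to p3
p3 | 01_101_[_]
The non-blank tape span at halt is 01_101.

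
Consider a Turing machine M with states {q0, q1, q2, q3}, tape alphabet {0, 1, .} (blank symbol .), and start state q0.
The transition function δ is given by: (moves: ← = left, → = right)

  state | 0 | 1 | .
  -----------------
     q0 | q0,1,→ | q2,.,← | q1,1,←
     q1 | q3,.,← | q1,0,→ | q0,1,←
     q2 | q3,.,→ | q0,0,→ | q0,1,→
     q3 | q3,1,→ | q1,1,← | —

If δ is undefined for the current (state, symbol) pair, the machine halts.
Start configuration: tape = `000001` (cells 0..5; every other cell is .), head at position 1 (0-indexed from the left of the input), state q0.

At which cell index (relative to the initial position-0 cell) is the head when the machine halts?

3

state=q0 head=1 tape=0[0]0001   (q0,0)→(q0,1,→)
state=q0 head=2 tape=01[0]001   (q0,0)→(q0,1,→)
state=q0 head=3 tape=011[0]01   (q0,0)→(q0,1,→)
state=q0 head=4 tape=0111[0]1   (q0,0)→(q0,1,→)
state=q0 head=5 tape=01111[1]   (q0,1)→(q2,.,←)
state=q2 head=4 tape=0111[1].   (q2,1)→(q0,0,→)
state=q0 head=5 tape=01110[.]   (q0,.)→(q1,1,←)
state=q1 head=4 tape=0111[0]1   (q1,0)→(q3,.,←)
state=q3 head=3 tape=011[1].1   (q3,1)→(q1,1,←)
state=q1 head=2 tape=01[1]1.1   (q1,1)→(q1,0,→)
state=q1 head=3 tape=010[1].1   (q1,1)→(q1,0,→)
state=q1 head=4 tape=0100[.]1   (q1,.)→(q0,1,←)
state=q0 head=3 tape=010[0]11   (q0,0)→(q0,1,→)
state=q0 head=4 tape=0101[1]1   (q0,1)→(q2,.,←)
state=q2 head=3 tape=010[1].1   (q2,1)→(q0,0,→)
state=q0 head=4 tape=0100[.]1   (q0,.)→(q1,1,←)
state=q1 head=3 tape=010[0]11   (q1,0)→(q3,.,←)
state=q3 head=2 tape=01[0].11   (q3,0)→(q3,1,→)
state=q3 head=3 tape=011[.]11
At halt the head is at cell 3.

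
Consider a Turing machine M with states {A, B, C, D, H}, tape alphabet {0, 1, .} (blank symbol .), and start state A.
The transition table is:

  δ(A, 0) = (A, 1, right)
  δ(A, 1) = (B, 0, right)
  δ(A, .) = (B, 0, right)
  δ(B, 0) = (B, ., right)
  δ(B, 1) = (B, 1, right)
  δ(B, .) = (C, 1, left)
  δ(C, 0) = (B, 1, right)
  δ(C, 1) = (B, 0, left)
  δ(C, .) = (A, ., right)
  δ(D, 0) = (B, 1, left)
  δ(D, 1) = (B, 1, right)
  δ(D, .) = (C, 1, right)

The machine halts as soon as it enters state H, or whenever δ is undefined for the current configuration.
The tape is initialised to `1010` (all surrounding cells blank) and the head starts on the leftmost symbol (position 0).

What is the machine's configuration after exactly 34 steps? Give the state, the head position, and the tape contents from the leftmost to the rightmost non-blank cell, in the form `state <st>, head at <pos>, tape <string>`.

state B, head at 4, tape 11.1.0101

A | [1]010.....   read 1 → write 0, move right, go to B
B | 0[0]10.....   read 0 → write ., move right, go to B
B | 0.[1]0.....   read 1 → write 1, move right, go to B
B | 0.1[0].....   read 0 → write ., move right, go to B
B | 0.1.[.]....   read . → write 1, move left, go to C
C | 0.1[.]1....   read . → write ., move right, go to A
A | 0.1.[1]....   read 1 → write 0, move right, go to B
B | 0.1.0[.]...   read . → write 1, move left, go to C
C | 0.1.[0]1...   read 0 → write 1, move right, go to B
B | 0.1.1[1]...   read 1 → write 1, move right, go to B
B | 0.1.11[.]..   read . → write 1, move left, go to C
C | 0.1.1[1]1..   read 1 → write 0, move left, go to B
B | 0.1.[1]01..   read 1 → write 1, move right, go to B
B | 0.1.1[0]1..   read 0 → write ., move right, go to B
B | 0.1.1.[1]..   read 1 → write 1, move right, go to B
B | 0.1.1.1[.].   read . → write 1, move left, go to C
C | 0.1.1.[1]1.   read 1 → write 0, move left, go to B
B | 0.1.1[.]01.   read . → write 1, move left, go to C
C | 0.1.[1]101.   read 1 → write 0, move left, go to B
B | 0.1[.]0101.   read . → write 1, move left, go to C
C | 0.[1]10101.   read 1 → write 0, move left, go to B
B | 0[.]010101.   read . → write 1, move left, go to C
C | [0]1010101.   read 0 → write 1, move right, go to B
B | 1[1]010101.   read 1 → write 1, move right, go to B
B | 11[0]10101.   read 0 → write ., move right, go to B
B | 11.[1]0101.   read 1 → write 1, move right, go to B
B | 11.1[0]101.   read 0 → write ., move right, go to B
B | 11.1.[1]01.   read 1 → write 1, move right, go to B
B | 11.1.1[0]1.   read 0 → write ., move right, go to B
B | 11.1.1.[1].   read 1 → write 1, move right, go to B
B | 11.1.1.1[.]   read . → write 1, move left, go to C
C | 11.1.1.[1]1   read 1 → write 0, move left, go to B
B | 11.1.1[.]01   read . → write 1, move left, go to C
C | 11.1.[1]101   read 1 → write 0, move left, go to B
B | 11.1[.]0101
After 34 steps: state B, head at 4, tape 11.1.0101.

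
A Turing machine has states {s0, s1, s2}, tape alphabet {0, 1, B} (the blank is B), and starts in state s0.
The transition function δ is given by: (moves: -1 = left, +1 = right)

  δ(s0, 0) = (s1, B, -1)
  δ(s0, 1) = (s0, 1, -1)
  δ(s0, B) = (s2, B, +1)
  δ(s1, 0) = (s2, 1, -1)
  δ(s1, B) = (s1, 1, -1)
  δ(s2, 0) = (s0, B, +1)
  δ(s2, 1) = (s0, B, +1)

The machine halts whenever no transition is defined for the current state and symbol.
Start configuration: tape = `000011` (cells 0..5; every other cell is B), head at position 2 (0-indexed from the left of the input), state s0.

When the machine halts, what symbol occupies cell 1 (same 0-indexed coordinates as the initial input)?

B

s0 | 00[0]011BB   read 0 → write B, move -1, go to s1
s1 | 0[0]B011BB   read 0 → write 1, move -1, go to s2
s2 | [0]1B011BB   read 0 → write B, move +1, go to s0
s0 | B[1]B011BB   read 1 → write 1, move -1, go to s0
s0 | [B]1B011BB   read B → write B, move +1, go to s2
s2 | B[1]B011BB   read 1 → write B, move +1, go to s0
s0 | BB[B]011BB   read B → write B, move +1, go to s2
s2 | BBB[0]11BB   read 0 → write B, move +1, go to s0
s0 | BBBB[1]1BB   read 1 → write 1, move -1, go to s0
s0 | BBB[B]11BB   read B → write B, move +1, go to s2
s2 | BBBB[1]1BB   read 1 → write B, move +1, go to s0
s0 | BBBBB[1]BB   read 1 → write 1, move -1, go to s0
s0 | BBBB[B]1BB   read B → write B, move +1, go to s2
s2 | BBBBB[1]BB   read 1 → write B, move +1, go to s0
s0 | BBBBBB[B]B   read B → write B, move +1, go to s2
s2 | BBBBBBB[B]
Cell 1 holds B when M halts.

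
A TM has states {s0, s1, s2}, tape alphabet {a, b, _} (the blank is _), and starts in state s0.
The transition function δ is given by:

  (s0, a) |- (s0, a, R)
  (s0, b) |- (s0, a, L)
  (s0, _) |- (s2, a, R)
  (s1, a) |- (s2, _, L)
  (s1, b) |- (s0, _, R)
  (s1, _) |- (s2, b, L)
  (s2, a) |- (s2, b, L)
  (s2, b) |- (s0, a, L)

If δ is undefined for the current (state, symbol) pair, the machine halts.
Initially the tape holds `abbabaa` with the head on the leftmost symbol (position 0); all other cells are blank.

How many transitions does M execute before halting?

s0 | [a]bbabaa__   read a → write a, move R, go to s0
s0 | a[b]babaa__   read b → write a, move L, go to s0
s0 | [a]ababaa__   read a → write a, move R, go to s0
s0 | a[a]babaa__   read a → write a, move R, go to s0
s0 | aa[b]abaa__   read b → write a, move L, go to s0
s0 | a[a]aabaa__   read a → write a, move R, go to s0
s0 | aa[a]abaa__   read a → write a, move R, go to s0
s0 | aaa[a]baa__   read a → write a, move R, go to s0
s0 | aaaa[b]aa__   read b → write a, move L, go to s0
s0 | aaa[a]aaa__   read a → write a, move R, go to s0
s0 | aaaa[a]aa__   read a → write a, move R, go to s0
s0 | aaaaa[a]a__   read a → write a, move R, go to s0
s0 | aaaaaa[a]__   read a → write a, move R, go to s0
s0 | aaaaaaa[_]_   read _ → write a, move R, go to s2
s2 | aaaaaaaa[_]
M halts after 14 transitions.

14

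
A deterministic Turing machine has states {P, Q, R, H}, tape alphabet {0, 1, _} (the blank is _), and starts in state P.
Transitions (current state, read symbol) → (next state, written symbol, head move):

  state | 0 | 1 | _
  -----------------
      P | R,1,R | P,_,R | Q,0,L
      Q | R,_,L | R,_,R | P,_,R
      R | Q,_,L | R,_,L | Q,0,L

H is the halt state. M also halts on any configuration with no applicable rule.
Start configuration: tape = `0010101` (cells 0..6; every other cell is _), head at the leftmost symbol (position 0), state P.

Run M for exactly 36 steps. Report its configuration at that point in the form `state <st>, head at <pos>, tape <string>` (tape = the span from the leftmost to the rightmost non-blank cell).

state Q, head at 2, tape 10_01

state=P head=0 tape=_[0]010101   (P,0)→(R,1,R)
state=R head=1 tape=_1[0]10101   (R,0)→(Q,_,L)
state=Q head=0 tape=_[1]_10101   (Q,1)→(R,_,R)
state=R head=1 tape=__[_]10101   (R,_)→(Q,0,L)
state=Q head=0 tape=_[_]010101   (Q,_)→(P,_,R)
state=P head=1 tape=__[0]10101   (P,0)→(R,1,R)
state=R head=2 tape=__1[1]0101   (R,1)→(R,_,L)
state=R head=1 tape=__[1]_0101   (R,1)→(R,_,L)
state=R head=0 tape=_[_]__0101   (R,_)→(Q,0,L)
state=Q head=-1 tape=[_]0__0101   (Q,_)→(P,_,R)
state=P head=0 tape=_[0]__0101   (P,0)→(R,1,R)
state=R head=1 tape=_1[_]_0101   (R,_)→(Q,0,L)
state=Q head=0 tape=_[1]0_0101   (Q,1)→(R,_,R)
state=R head=1 tape=__[0]_0101   (R,0)→(Q,_,L)
state=Q head=0 tape=_[_]__0101   (Q,_)→(P,_,R)
state=P head=1 tape=__[_]_0101   (P,_)→(Q,0,L)
state=Q head=0 tape=_[_]0_0101   (Q,_)→(P,_,R)
state=P head=1 tape=__[0]_0101   (P,0)→(R,1,R)
state=R head=2 tape=__1[_]0101   (R,_)→(Q,0,L)
state=Q head=1 tape=__[1]00101   (Q,1)→(R,_,R)
state=R head=2 tape=___[0]0101   (R,0)→(Q,_,L)
state=Q head=1 tape=__[_]_0101   (Q,_)→(P,_,R)
state=P head=2 tape=___[_]0101   (P,_)→(Q,0,L)
state=Q head=1 tape=__[_]00101   (Q,_)→(P,_,R)
state=P head=2 tape=___[0]0101   (P,0)→(R,1,R)
state=R head=3 tape=___1[0]101   (R,0)→(Q,_,L)
state=Q head=2 tape=___[1]_101   (Q,1)→(R,_,R)
state=R head=3 tape=____[_]101   (R,_)→(Q,0,L)
state=Q head=2 tape=___[_]0101   (Q,_)→(P,_,R)
state=P head=3 tape=____[0]101   (P,0)→(R,1,R)
state=R head=4 tape=____1[1]01   (R,1)→(R,_,L)
state=R head=3 tape=____[1]_01   (R,1)→(R,_,L)
state=R head=2 tape=___[_]__01   (R,_)→(Q,0,L)
state=Q head=1 tape=__[_]0__01   (Q,_)→(P,_,R)
state=P head=2 tape=___[0]__01   (P,0)→(R,1,R)
state=R head=3 tape=___1[_]_01   (R,_)→(Q,0,L)
state=Q head=2 tape=___[1]0_01
After 36 steps: state Q, head at 2, tape 10_01.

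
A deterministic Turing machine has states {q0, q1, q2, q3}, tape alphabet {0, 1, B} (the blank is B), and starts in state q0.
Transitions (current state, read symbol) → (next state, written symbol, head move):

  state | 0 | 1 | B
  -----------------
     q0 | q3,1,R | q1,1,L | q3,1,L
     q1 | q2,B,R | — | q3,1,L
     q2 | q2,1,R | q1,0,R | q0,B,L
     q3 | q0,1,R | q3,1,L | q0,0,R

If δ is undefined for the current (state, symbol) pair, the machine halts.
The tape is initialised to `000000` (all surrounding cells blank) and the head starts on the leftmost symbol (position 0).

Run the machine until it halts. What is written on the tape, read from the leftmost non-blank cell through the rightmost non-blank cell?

0111111

state=q0 head=0 tape=B[0]00000B   (q0,0)→(q3,1,R)
state=q3 head=1 tape=B1[0]0000B   (q3,0)→(q0,1,R)
state=q0 head=2 tape=B11[0]000B   (q0,0)→(q3,1,R)
state=q3 head=3 tape=B111[0]00B   (q3,0)→(q0,1,R)
state=q0 head=4 tape=B1111[0]0B   (q0,0)→(q3,1,R)
state=q3 head=5 tape=B11111[0]B   (q3,0)→(q0,1,R)
state=q0 head=6 tape=B111111[B]   (q0,B)→(q3,1,L)
state=q3 head=5 tape=B11111[1]1   (q3,1)→(q3,1,L)
state=q3 head=4 tape=B1111[1]11   (q3,1)→(q3,1,L)
state=q3 head=3 tape=B111[1]111   (q3,1)→(q3,1,L)
state=q3 head=2 tape=B11[1]1111   (q3,1)→(q3,1,L)
state=q3 head=1 tape=B1[1]11111   (q3,1)→(q3,1,L)
state=q3 head=0 tape=B[1]111111   (q3,1)→(q3,1,L)
state=q3 head=-1 tape=[B]1111111   (q3,B)→(q0,0,R)
state=q0 head=0 tape=0[1]111111   (q0,1)→(q1,1,L)
state=q1 head=-1 tape=[0]1111111   (q1,0)→(q2,B,R)
state=q2 head=0 tape=B[1]111111   (q2,1)→(q1,0,R)
state=q1 head=1 tape=B0[1]11111
The non-blank tape span at halt is 0111111.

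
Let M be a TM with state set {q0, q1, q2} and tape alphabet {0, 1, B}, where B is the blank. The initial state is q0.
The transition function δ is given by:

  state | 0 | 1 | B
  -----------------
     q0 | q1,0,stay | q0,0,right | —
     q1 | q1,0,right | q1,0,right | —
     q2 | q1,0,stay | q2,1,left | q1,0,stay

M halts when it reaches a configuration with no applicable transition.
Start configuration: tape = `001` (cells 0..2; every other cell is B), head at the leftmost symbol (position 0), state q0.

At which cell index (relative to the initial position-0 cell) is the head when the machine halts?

state=q0 head=0 tape=[0]01B   (q0,0)→(q1,0,stay)
state=q1 head=0 tape=[0]01B   (q1,0)→(q1,0,right)
state=q1 head=1 tape=0[0]1B   (q1,0)→(q1,0,right)
state=q1 head=2 tape=00[1]B   (q1,1)→(q1,0,right)
state=q1 head=3 tape=000[B]
At halt the head is at cell 3.

3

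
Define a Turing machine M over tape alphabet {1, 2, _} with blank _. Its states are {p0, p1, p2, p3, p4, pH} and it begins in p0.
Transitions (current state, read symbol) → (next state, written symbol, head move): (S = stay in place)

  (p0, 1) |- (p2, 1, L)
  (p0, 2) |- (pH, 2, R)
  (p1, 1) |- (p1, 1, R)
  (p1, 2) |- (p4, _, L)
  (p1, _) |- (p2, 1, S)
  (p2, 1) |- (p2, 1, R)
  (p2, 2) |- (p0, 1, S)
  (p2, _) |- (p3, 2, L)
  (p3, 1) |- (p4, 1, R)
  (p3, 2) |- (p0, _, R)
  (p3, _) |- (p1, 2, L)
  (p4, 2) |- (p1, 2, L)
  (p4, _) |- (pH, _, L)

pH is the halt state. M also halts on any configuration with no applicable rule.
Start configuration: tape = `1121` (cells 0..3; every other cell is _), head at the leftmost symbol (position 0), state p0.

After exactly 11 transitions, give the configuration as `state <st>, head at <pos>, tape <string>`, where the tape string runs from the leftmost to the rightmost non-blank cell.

state p2, head at -2, tape 1111121

p0 | ___[1]121   read 1 → write 1, move L, go to p2
p2 | __[_]1121   read _ → write 2, move L, go to p3
p3 | _[_]21121   read _ → write 2, move L, go to p1
p1 | [_]221121   read _ → write 1, move S, go to p2
p2 | [1]221121   read 1 → write 1, move R, go to p2
p2 | 1[2]21121   read 2 → write 1, move S, go to p0
p0 | 1[1]21121   read 1 → write 1, move L, go to p2
p2 | [1]121121   read 1 → write 1, move R, go to p2
p2 | 1[1]21121   read 1 → write 1, move R, go to p2
p2 | 11[2]1121   read 2 → write 1, move S, go to p0
p0 | 11[1]1121   read 1 → write 1, move L, go to p2
p2 | 1[1]11121
After 11 steps: state p2, head at -2, tape 1111121.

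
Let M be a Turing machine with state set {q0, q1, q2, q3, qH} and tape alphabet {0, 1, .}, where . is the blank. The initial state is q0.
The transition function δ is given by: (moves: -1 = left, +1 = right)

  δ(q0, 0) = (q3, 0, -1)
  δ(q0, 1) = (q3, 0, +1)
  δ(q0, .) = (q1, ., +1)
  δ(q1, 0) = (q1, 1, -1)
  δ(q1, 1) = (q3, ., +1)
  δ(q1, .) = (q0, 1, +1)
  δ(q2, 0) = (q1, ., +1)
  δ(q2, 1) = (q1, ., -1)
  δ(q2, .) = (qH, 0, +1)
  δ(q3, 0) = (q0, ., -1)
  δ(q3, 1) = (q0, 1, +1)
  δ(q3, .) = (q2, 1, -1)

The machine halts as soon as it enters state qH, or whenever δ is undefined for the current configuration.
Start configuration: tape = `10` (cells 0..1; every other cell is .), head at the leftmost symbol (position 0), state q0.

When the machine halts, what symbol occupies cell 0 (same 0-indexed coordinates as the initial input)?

0

q0 | ..[1]0   read 1 → write 0, move +1, go to q3
q3 | ..0[0]   read 0 → write ., move -1, go to q0
q0 | ..[0].   read 0 → write 0, move -1, go to q3
q3 | .[.]0.   read . → write 1, move -1, go to q2
q2 | [.]10.   read . → write 0, move +1, go to qH
qH | 0[1]0.
Cell 0 holds 0 when M halts.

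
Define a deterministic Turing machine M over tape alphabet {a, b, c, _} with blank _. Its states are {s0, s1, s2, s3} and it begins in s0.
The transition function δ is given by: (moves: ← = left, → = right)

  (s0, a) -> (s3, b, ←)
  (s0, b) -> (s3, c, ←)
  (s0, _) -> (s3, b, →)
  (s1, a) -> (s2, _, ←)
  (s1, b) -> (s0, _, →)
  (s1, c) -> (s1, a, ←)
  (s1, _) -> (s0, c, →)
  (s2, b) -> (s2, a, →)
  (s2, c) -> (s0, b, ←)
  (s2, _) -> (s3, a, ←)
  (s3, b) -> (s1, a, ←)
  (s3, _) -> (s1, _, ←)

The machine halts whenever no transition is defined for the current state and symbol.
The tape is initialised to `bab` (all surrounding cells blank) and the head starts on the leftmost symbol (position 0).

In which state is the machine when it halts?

state=s0 head=0 tape=__[b]ab   (s0,b)→(s3,c,←)
state=s3 head=-1 tape=_[_]cab   (s3,_)→(s1,_,←)
state=s1 head=-2 tape=[_]_cab   (s1,_)→(s0,c,→)
state=s0 head=-1 tape=c[_]cab   (s0,_)→(s3,b,→)
state=s3 head=0 tape=cb[c]ab
No transition is defined for (s3, c); M halts in state s3.

s3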